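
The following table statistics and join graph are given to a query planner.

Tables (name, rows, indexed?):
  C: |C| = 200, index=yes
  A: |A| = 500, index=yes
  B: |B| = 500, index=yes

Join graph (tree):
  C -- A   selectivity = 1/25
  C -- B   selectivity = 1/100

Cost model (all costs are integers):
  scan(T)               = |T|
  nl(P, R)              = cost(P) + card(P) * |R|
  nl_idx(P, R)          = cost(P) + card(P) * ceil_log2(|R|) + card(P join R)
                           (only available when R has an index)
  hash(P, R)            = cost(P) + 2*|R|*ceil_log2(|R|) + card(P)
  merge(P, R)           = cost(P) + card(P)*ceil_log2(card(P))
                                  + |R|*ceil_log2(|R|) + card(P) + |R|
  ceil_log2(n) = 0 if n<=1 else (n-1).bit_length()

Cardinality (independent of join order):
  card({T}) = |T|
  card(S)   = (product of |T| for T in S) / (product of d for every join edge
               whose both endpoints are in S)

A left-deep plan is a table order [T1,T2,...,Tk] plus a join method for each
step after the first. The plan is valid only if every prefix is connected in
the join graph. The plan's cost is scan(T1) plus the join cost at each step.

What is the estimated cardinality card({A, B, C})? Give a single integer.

20000

Tables in S: A(500), B(500), C(200)
Edges inside S: C-A(d=25), C-B(d=100)
numerator = 500 * 500 * 200 = 50000000
denominator = 25 * 100 = 2500
card(S) = 50000000 / 2500 = 20000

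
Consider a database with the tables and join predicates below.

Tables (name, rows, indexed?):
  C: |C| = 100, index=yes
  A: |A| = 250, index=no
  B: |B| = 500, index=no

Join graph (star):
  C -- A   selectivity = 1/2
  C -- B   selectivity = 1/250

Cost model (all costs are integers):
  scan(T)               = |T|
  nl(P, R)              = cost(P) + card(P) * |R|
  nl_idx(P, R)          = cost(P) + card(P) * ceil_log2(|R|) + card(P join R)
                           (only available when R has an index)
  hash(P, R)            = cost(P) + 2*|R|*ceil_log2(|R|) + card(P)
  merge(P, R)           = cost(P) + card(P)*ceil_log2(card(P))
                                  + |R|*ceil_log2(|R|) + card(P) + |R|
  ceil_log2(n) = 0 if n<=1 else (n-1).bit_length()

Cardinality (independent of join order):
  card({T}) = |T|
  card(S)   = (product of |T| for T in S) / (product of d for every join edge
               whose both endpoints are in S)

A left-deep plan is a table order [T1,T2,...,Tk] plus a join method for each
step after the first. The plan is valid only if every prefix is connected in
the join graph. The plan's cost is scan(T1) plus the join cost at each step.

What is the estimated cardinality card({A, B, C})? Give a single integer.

Tables in S: A(250), B(500), C(100)
Edges inside S: C-A(d=2), C-B(d=250)
numerator = 250 * 500 * 100 = 12500000
denominator = 2 * 250 = 500
card(S) = 12500000 / 500 = 25000

25000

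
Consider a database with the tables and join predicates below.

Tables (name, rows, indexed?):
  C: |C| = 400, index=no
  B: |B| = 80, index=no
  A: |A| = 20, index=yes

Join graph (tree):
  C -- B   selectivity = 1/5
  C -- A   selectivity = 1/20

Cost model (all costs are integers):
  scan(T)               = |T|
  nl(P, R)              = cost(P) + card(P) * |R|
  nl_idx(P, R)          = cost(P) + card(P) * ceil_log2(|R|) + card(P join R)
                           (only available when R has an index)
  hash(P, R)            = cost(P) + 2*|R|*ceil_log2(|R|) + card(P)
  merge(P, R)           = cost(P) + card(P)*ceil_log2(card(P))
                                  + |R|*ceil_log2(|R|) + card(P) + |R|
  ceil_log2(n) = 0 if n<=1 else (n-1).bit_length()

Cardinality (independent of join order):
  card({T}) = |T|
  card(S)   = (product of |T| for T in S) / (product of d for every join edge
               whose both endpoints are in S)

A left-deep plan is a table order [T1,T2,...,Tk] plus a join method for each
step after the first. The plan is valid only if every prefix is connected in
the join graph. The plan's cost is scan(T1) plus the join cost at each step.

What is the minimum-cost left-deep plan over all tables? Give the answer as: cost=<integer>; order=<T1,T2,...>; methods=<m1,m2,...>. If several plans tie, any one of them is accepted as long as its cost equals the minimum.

cost=2520; order=C,A,B; methods=hash,hash

Selinger DP (subsets sized 1..n):
  {C}: scan cost=400, card=400
  {B}: scan cost=80, card=80
  {A}: scan cost=20, card=20
  {BC}: card=6400; try (B,hash)→1920, (C,merge)→4720, (B,merge)→5040, (C,hash)→7360, (C,nl)→32080, (B,nl)→32400; best=1920 via (B,hash)
  {AC}: card=400; try (A,hash)→1000, (A,nl_idx)→2800, (C,merge)→4140, (A,merge)→4520, (C,hash)→7240, (C,nl)→8020 …(+1); best=1000 via (A,hash)
  {ABC}: card=6400; try (B,hash)→2520, (B,merge)→5640, (A,hash)→8520, (B,nl)→33000, (A,nl_idx)→40320, (A,merge)→91640 …(+1); best=2520 via (B,hash)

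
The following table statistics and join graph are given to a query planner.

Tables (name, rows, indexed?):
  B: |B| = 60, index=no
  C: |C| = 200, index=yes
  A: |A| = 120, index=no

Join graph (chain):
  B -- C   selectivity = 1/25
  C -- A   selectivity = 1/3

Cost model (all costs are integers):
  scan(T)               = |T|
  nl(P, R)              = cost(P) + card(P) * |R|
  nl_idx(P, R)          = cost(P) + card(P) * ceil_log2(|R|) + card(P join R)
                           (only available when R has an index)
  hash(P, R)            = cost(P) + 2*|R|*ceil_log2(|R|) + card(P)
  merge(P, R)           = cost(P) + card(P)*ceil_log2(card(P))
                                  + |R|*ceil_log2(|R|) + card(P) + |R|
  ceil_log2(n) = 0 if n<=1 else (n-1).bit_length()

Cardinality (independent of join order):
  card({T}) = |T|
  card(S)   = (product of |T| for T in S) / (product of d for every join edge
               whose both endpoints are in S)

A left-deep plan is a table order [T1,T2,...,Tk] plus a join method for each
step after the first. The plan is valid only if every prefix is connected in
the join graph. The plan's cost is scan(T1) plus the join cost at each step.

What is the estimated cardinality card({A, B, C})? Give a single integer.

Tables in S: A(120), B(60), C(200)
Edges inside S: B-C(d=25), C-A(d=3)
numerator = 120 * 60 * 200 = 1440000
denominator = 25 * 3 = 75
card(S) = 1440000 / 75 = 19200

19200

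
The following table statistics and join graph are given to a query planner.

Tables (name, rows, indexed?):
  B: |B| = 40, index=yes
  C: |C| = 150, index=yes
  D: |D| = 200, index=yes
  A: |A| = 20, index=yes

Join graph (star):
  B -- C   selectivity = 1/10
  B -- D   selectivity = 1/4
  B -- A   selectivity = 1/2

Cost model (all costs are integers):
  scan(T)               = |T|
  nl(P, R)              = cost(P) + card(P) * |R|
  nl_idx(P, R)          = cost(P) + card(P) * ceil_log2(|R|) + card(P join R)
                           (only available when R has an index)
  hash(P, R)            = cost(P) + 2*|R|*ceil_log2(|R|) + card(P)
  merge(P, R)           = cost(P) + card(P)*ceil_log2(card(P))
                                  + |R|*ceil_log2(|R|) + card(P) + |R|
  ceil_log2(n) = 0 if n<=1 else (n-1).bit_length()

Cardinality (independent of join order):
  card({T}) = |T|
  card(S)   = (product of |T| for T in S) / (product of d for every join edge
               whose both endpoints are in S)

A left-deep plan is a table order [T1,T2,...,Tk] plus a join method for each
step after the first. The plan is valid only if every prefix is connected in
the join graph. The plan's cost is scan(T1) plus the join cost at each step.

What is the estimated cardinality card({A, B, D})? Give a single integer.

Tables in S: A(20), B(40), D(200)
Edges inside S: B-D(d=4), B-A(d=2)
numerator = 20 * 40 * 200 = 160000
denominator = 4 * 2 = 8
card(S) = 160000 / 8 = 20000

20000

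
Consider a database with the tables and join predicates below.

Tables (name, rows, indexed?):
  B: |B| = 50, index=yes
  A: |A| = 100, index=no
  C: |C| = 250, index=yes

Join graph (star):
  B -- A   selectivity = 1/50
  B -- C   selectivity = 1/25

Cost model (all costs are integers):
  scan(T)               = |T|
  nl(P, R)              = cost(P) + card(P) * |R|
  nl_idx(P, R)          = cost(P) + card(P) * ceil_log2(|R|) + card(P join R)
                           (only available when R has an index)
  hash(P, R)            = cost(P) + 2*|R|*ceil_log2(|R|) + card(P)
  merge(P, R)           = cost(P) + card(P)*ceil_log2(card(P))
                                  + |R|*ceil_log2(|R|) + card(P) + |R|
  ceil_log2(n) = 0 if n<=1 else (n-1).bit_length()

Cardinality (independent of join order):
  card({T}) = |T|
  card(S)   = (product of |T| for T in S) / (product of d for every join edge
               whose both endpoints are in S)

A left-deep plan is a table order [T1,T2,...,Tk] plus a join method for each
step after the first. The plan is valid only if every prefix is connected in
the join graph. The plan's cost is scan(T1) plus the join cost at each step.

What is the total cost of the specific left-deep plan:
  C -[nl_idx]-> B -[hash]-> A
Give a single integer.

4150

step 1: scan C: cost=250, card=250
step 2: join B via nl_idx
    card(P join B) = 250*50/(25) = 500
    cost = 250 + 250*6 + 500 = 2250
step 3: join A via hash
    card(P join A) = 500*100/(50) = 1000
    cost = 2250 + 2*100*7 + 500 = 4150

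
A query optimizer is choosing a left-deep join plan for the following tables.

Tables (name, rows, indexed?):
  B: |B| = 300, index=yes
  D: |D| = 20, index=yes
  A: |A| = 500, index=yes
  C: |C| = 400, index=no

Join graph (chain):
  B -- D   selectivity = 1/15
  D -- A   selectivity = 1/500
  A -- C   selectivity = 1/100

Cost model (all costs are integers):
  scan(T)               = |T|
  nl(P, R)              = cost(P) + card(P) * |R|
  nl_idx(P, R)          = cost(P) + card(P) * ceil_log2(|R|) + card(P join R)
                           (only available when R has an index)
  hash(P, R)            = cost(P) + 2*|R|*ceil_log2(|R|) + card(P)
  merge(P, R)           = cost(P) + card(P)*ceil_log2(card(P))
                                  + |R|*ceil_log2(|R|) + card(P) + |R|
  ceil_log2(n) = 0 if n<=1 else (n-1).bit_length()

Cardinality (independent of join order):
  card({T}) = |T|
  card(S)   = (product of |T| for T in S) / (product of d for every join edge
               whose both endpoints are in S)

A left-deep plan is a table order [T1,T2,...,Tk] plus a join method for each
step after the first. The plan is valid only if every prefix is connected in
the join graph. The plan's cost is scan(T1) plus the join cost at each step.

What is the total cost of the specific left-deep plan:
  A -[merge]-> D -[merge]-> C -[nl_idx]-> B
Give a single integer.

step 1: scan A: cost=500, card=500
step 2: join D via merge
    card(P join D) = 500*20/(500) = 20
    cost = 500 + 500*9 + 20*5 + 500 + 20 = 5620
step 3: join C via merge
    card(P join C) = 20*400/(100) = 80
    cost = 5620 + 20*5 + 400*9 + 20 + 400 = 9740
step 4: join B via nl_idx
    card(P join B) = 80*300/(15) = 1600
    cost = 9740 + 80*9 + 1600 = 12060

12060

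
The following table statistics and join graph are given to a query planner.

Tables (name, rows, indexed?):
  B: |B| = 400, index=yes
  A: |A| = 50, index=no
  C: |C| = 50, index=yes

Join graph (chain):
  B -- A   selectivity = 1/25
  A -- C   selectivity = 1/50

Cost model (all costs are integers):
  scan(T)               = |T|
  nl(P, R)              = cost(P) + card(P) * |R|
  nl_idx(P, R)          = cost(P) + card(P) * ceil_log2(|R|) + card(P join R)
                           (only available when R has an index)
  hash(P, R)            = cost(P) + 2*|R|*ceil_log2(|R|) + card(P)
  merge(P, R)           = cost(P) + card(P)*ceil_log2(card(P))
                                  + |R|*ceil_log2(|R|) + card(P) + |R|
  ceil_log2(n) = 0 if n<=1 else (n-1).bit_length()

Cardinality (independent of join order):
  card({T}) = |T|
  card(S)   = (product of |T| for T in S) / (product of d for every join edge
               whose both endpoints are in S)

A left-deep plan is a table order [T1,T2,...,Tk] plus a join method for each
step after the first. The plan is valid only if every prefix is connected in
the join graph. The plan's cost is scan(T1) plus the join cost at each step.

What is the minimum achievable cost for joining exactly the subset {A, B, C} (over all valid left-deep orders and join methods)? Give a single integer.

Selinger DP over subsets of {A,B,C}:
  {B}: scan cost=400, card=400
  {A}: scan cost=50, card=50
  {C}: scan cost=50, card=50
  {AB}: card=800; try (B,nl_idx)→1300, (A,hash)→1400, (B,merge)→4400, (A,merge)→4750, (B,hash)→7300, (B,nl)→20050 …(+1); best=1300 via (B,nl_idx)
  {AC}: card=50; try (C,nl_idx)→400, (C,hash)→700, (A,hash)→700, (C,merge)→750, (A,merge)→750, (C,nl)→2550 …(+1); best=400 via (C,nl_idx)
  {ABC}: card=800; try (B,nl_idx)→1650, (C,hash)→2700, (B,merge)→4750, (C,nl_idx)→6900, (B,hash)→7650, (C,merge)→10450 …(+2); best=1650 via (B,nl_idx)

1650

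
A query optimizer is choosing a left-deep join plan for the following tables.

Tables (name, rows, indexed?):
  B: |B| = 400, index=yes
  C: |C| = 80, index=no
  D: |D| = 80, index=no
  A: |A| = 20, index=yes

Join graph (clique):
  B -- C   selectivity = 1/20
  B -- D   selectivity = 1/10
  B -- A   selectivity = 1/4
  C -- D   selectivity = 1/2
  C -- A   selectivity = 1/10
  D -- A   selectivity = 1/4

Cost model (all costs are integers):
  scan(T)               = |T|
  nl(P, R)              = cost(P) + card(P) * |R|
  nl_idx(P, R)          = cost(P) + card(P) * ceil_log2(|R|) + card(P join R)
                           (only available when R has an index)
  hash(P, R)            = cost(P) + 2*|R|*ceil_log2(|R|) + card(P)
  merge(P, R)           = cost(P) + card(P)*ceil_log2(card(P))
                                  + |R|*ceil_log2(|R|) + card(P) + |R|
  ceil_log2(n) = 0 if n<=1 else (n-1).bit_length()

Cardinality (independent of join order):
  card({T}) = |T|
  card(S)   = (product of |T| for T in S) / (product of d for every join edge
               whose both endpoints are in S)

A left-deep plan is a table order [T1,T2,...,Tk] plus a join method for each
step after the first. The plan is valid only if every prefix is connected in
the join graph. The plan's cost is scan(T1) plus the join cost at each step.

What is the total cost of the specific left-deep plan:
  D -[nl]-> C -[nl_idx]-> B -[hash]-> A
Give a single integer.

step 1: scan D: cost=80, card=80
step 2: join C via nl
    card(P join C) = 80*80/(2) = 3200
    cost = 80 + 80*80 = 6480
step 3: join B via nl_idx
    card(P join B) = 3200*400/(20*10) = 6400
    cost = 6480 + 3200*9 + 6400 = 41680
step 4: join A via hash
    card(P join A) = 6400*20/(4*10*4) = 800
    cost = 41680 + 2*20*5 + 6400 = 48280

48280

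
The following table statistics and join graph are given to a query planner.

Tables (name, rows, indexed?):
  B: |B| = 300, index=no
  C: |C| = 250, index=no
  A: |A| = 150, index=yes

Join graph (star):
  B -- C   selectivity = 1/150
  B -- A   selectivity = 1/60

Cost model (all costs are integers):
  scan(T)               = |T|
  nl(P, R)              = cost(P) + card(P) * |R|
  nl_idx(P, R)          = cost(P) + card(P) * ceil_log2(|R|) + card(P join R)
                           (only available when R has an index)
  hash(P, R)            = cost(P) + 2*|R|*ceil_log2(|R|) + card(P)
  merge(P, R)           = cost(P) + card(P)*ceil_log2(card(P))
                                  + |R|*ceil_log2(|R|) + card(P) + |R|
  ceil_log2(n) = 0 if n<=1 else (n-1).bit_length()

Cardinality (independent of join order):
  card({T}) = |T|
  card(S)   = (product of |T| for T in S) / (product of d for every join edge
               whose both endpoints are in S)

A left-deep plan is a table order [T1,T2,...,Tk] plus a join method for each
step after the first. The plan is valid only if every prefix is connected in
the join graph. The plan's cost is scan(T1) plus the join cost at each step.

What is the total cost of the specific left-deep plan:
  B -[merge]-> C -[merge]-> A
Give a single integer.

step 1: scan B: cost=300, card=300
step 2: join C via merge
    card(P join C) = 300*250/(150) = 500
    cost = 300 + 300*9 + 250*8 + 300 + 250 = 5550
step 3: join A via merge
    card(P join A) = 500*150/(60) = 1250
    cost = 5550 + 500*9 + 150*8 + 500 + 150 = 11900

11900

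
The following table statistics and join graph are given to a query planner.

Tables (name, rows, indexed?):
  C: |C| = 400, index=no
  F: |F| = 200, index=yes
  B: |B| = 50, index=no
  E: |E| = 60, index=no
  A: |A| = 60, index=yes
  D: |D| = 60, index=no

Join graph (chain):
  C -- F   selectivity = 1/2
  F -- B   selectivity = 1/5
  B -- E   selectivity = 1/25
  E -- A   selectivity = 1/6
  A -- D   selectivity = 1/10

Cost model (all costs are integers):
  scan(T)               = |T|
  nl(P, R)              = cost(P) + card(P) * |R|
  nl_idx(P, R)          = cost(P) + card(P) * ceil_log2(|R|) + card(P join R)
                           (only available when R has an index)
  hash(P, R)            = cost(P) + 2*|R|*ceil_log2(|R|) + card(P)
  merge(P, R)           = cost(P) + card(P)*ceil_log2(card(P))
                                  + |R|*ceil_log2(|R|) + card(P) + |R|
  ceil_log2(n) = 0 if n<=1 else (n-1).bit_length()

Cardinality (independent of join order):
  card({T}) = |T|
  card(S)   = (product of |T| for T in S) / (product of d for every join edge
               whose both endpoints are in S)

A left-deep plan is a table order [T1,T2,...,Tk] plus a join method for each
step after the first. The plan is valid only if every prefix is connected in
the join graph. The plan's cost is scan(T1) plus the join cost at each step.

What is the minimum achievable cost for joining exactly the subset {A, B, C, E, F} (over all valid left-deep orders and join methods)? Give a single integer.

Selinger DP over subsets of {A,B,C,E,F}:
  {C}: scan cost=400, card=400
  {F}: scan cost=200, card=200
  {B}: scan cost=50, card=50
  {E}: scan cost=60, card=60
  {A}: scan cost=60, card=60
  {CF}: card=40000; try (F,hash)→4000, (C,merge)→6000, (F,merge)→6200, (C,hash)→7600, (F,nl_idx)→43600, (C,nl)→80200 …(+1); best=4000 via (F,hash)
  {BF}: card=2000; try (B,hash)→1000, (F,merge)→2200, (B,merge)→2350, (F,nl_idx)→2450, (F,hash)→3300, (F,nl)→10050 …(+1); best=1000 via (B,hash)
  {BE}: card=120; try (B,hash)→720, (E,hash)→820, (E,merge)→820, (B,merge)→830, (E,nl)→3050, (B,nl)→3060; best=720 via (B,hash)
  {AE}: card=600; try (E,hash)→840, (A,hash)→840, (E,merge)→900, (A,merge)→900, (A,nl_idx)→1020, (E,nl)→3660 …(+1); best=840 via (E,hash)
  {BCF}: card=400000; try (C,hash)→10200, (C,merge)→29000, (B,hash)→44600, (B,merge)→684350, (C,nl)→801000, (B,nl)→2004000; best=10200 via (C,hash)
  {BEF}: card=4800; try (F,merge)→3480, (E,hash)→3720, (F,hash)→4040, (F,nl_idx)→6480, (F,nl)→24720, (E,merge)→25420 …(+1); best=3480 via (F,merge)
  {ABE}: card=1200; try (A,hash)→1560, (B,hash)→2040, (A,merge)→2100, (A,nl_idx)→2640, (B,merge)→7790, (A,nl)→7920 …(+1); best=1560 via (A,hash)
  {BCEF}: card=960000; try (C,hash)→15480, (C,merge)→74680, (E,hash)→410920, (C,nl)→1923480, (E,merge)→8010620, (E,nl)→24010200; best=15480 via (C,hash)
  {ABEF}: card=48000; try (F,hash)→5960, (A,hash)→9000, (F,merge)→17760, (F,nl_idx)→59160, (A,merge)→71100, (A,nl_idx)→80280 …(+2); best=5960 via (F,hash)
  {ABCEF}: card=9600000; try (C,hash)→61160, (C,merge)→825960, (A,hash)→976200, (A,nl_idx)→15375480, (C,nl)→19205960, (A,merge)→20175900 …(+1); best=61160 via (C,hash)

61160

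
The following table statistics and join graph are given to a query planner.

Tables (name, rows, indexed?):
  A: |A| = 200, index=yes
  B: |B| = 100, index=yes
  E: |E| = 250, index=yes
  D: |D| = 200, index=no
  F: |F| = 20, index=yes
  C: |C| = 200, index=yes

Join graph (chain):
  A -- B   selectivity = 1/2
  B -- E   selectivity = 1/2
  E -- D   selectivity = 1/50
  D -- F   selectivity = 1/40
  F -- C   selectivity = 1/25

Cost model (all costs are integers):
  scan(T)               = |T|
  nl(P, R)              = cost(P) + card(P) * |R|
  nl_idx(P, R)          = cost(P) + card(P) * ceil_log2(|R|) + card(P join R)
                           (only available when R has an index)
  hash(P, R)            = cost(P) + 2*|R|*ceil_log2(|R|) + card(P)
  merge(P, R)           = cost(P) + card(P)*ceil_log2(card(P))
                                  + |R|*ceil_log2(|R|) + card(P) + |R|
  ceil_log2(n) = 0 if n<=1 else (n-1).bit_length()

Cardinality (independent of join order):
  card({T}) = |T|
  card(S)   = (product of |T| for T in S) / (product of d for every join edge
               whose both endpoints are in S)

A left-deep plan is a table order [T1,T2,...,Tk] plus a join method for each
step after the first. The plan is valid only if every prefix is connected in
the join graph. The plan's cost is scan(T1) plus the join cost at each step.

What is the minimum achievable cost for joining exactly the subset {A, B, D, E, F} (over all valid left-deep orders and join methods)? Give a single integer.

32000

Selinger DP over subsets of {A,B,D,E,F}:
  {A}: scan cost=200, card=200
  {B}: scan cost=100, card=100
  {E}: scan cost=250, card=250
  {D}: scan cost=200, card=200
  {F}: scan cost=20, card=20
  {AB}: card=10000; try (B,hash)→1800, (A,merge)→2700, (B,merge)→2800, (A,hash)→3400, (A,nl_idx)→10900, (B,nl_idx)→11600 …(+2); best=1800 via (B,hash)
  {BE}: card=12500; try (B,hash)→1900, (E,merge)→3150, (B,merge)→3300, (E,hash)→4200, (E,nl_idx)→13400, (B,nl_idx)→14500 …(+2); best=1900 via (B,hash)
  {DE}: card=1000; try (E,nl_idx)→2800, (D,hash)→3700, (E,merge)→4250, (D,merge)→4300, (E,hash)→4400, (E,nl)→50200 …(+1); best=2800 via (E,nl_idx)
  {DF}: card=100; try (F,hash)→600, (F,nl_idx)→1300, (D,merge)→1940, (F,merge)→2120, (D,hash)→3240, (D,nl)→4020 …(+1); best=600 via (F,hash)
  {ABE}: card=1250000; try (E,hash)→15800, (A,hash)→17600, (E,merge)→154050, (A,merge)→191200, (E,nl_idx)→1331800, (A,nl_idx)→1351900 …(+2); best=15800 via (E,hash)
  {BDE}: card=50000; try (B,hash)→5200, (B,merge)→14600, (D,hash)→17600, (B,nl_idx)→59800, (B,nl)→102800, (D,merge)→191200 …(+1); best=5200 via (B,hash)
  {DEF}: card=500; try (E,nl_idx)→1900, (E,merge)→3650, (F,hash)→4000, (E,hash)→4700, (F,nl_idx)→8300, (F,merge)→13920 …(+2); best=1900 via (E,nl_idx)
  {ABDE}: card=5000000; try (A,hash)→58400, (A,merge)→857000, (D,hash)→1269000, (A,nl_idx)→5405200, (A,nl)→10005200, (D,merge)→27517600 …(+1); best=58400 via (A,hash)
  {BDEF}: card=25000; try (B,hash)→3800, (B,merge)→7700, (B,nl_idx)→30400, (B,nl)→51900, (F,hash)→55400, (F,nl_idx)→280200 …(+2); best=3800 via (B,hash)
  {ABDEF}: card=2500000; try (A,hash)→32000, (A,merge)→405600, (A,nl_idx)→2703800, (A,nl)→5003800, (F,hash)→5058600, (F,nl_idx)→27558400 …(+2); best=32000 via (A,hash)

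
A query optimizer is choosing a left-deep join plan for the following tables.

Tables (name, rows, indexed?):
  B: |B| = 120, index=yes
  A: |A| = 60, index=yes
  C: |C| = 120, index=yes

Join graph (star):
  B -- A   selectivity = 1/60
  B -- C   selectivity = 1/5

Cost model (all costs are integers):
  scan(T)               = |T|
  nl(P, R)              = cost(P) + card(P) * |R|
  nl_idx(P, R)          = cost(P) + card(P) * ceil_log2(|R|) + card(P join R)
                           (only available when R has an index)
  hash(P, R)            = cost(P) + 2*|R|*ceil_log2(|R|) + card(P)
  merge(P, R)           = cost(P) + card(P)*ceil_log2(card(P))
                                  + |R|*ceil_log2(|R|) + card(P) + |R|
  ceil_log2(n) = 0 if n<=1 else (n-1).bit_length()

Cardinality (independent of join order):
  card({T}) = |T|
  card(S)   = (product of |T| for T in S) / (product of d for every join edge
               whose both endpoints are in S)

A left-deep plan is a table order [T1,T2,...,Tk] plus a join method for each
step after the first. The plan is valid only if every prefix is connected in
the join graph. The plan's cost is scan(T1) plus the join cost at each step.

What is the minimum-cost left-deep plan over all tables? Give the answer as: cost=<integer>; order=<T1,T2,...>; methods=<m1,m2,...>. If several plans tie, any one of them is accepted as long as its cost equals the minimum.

Selinger DP (subsets sized 1..n):
  {B}: scan cost=120, card=120
  {A}: scan cost=60, card=60
  {C}: scan cost=120, card=120
  {AB}: card=120; try (B,nl_idx)→600, (A,hash)→960, (A,nl_idx)→960, (B,merge)→1440, (A,merge)→1500, (B,hash)→1800 …(+2); best=600 via (B,nl_idx)
  {BC}: card=2880; try (C,hash)→1920, (B,hash)→1920, (C,merge)→2040, (B,merge)→2040, (C,nl_idx)→3840, (B,nl_idx)→3840 …(+2); best=1920 via (C,hash)
  {ABC}: card=2880; try (C,hash)→2400, (C,merge)→2520, (C,nl_idx)→4320, (A,hash)→5520, (C,nl)→15000, (A,nl_idx)→22080 …(+2); best=2400 via (C,hash)

cost=2400; order=A,B,C; methods=nl_idx,hash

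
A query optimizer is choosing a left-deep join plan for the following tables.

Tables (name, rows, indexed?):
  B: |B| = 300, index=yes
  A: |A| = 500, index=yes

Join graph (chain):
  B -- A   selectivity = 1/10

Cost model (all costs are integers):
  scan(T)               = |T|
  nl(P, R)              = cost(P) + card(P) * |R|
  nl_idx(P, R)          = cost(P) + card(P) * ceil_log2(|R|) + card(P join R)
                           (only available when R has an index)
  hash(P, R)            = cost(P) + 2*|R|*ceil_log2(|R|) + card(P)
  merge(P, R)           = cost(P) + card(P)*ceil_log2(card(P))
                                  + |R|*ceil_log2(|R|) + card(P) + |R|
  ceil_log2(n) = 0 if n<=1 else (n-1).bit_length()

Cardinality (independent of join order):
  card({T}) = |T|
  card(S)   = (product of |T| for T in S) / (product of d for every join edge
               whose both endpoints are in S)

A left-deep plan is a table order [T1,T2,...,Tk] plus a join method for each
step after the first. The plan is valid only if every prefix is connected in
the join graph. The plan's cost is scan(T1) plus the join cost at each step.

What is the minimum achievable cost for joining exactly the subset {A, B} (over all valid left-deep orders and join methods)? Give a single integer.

6400

Selinger DP over subsets of {A,B}:
  {B}: scan cost=300, card=300
  {A}: scan cost=500, card=500
  {AB}: card=15000; try (B,hash)→6400, (A,merge)→8300, (B,merge)→8500, (A,hash)→9600, (A,nl_idx)→18000, (B,nl_idx)→20000 …(+2); best=6400 via (B,hash)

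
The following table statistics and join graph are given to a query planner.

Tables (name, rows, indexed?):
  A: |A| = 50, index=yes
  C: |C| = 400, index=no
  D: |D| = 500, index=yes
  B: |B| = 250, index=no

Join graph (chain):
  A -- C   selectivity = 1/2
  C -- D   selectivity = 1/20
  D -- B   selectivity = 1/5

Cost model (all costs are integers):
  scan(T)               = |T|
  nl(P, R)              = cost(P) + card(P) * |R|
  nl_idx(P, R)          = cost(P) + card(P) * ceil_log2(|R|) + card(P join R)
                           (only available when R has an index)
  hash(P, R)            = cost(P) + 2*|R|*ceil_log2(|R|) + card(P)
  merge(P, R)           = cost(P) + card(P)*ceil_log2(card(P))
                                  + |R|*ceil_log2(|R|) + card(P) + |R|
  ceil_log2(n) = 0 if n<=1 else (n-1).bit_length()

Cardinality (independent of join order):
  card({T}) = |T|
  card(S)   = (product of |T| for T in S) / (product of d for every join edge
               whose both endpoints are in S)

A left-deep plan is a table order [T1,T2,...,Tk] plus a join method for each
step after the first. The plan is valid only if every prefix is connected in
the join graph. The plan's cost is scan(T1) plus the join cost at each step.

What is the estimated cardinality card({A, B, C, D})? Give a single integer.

12500000

Tables in S: A(50), B(250), C(400), D(500)
Edges inside S: A-C(d=2), C-D(d=20), D-B(d=5)
numerator = 50 * 250 * 400 * 500 = 2500000000
denominator = 2 * 20 * 5 = 200
card(S) = 2500000000 / 200 = 12500000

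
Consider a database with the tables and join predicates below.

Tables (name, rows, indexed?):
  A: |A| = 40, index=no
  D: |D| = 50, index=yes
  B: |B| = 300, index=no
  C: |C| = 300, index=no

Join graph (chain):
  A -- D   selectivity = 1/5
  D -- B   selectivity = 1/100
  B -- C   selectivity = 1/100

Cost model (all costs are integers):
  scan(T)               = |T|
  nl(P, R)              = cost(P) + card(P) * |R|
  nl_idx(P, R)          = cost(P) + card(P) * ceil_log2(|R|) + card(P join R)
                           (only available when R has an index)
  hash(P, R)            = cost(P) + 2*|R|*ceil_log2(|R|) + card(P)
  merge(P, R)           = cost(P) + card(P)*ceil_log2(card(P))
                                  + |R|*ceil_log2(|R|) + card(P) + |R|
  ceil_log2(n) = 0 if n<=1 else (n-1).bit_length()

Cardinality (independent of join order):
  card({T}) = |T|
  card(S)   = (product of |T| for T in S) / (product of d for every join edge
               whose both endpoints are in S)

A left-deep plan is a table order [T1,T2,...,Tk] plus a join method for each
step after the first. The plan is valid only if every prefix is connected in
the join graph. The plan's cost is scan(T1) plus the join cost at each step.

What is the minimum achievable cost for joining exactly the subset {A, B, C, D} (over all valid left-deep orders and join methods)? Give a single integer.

Selinger DP over subsets of {A,B,C,D}:
  {A}: scan cost=40, card=40
  {D}: scan cost=50, card=50
  {B}: scan cost=300, card=300
  {C}: scan cost=300, card=300
  {AD}: card=400; try (A,hash)→580, (D,merge)→670, (D,hash)→680, (D,nl_idx)→680, (A,merge)→680, (D,nl)→2040 …(+1); best=580 via (A,hash)
  {BD}: card=150; try (D,hash)→1200, (D,nl_idx)→2250, (B,merge)→3400, (D,merge)→3650, (B,hash)→5500, (B,nl)→15050 …(+1); best=1200 via (D,hash)
  {BC}: card=900; try (C,hash)→6000, (B,hash)→6000, (C,merge)→6300, (B,merge)→6300, (C,nl)→90300, (B,nl)→90300; best=6000 via (C,hash)
  {ABD}: card=1200; try (A,hash)→1830, (A,merge)→2830, (B,hash)→6380, (A,nl)→7200, (B,merge)→7580, (B,nl)→120580; best=1830 via (A,hash)
  {BCD}: card=450; try (C,merge)→5550, (C,hash)→6750, (D,hash)→7500, (D,nl_idx)→11850, (D,merge)→16250, (C,nl)→46200 …(+1); best=5550 via (C,merge)
  {ABCD}: card=3600; try (A,hash)→6480, (C,hash)→8430, (A,merge)→10330, (C,merge)→19230, (A,nl)→23550, (C,nl)→361830; best=6480 via (A,hash)

6480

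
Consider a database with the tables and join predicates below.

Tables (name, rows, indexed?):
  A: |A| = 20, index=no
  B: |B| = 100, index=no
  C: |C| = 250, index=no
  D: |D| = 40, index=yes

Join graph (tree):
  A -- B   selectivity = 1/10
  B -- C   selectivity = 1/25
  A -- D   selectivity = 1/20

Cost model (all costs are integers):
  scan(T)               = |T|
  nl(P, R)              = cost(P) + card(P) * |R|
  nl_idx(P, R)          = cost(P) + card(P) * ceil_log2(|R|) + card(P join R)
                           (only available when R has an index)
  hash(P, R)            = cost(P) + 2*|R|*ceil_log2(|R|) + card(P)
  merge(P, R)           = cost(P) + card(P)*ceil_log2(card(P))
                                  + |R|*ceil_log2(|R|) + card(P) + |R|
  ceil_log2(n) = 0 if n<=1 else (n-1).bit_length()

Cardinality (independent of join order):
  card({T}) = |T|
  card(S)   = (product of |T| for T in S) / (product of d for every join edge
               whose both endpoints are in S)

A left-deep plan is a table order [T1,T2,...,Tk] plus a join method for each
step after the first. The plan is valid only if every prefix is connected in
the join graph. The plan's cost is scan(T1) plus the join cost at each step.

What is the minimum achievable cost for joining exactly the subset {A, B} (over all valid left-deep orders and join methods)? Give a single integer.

Selinger DP over subsets of {A,B}:
  {A}: scan cost=20, card=20
  {B}: scan cost=100, card=100
  {AB}: card=200; try (A,hash)→400, (B,merge)→940, (A,merge)→1020, (B,hash)→1440, (B,nl)→2020, (A,nl)→2100; best=400 via (A,hash)

400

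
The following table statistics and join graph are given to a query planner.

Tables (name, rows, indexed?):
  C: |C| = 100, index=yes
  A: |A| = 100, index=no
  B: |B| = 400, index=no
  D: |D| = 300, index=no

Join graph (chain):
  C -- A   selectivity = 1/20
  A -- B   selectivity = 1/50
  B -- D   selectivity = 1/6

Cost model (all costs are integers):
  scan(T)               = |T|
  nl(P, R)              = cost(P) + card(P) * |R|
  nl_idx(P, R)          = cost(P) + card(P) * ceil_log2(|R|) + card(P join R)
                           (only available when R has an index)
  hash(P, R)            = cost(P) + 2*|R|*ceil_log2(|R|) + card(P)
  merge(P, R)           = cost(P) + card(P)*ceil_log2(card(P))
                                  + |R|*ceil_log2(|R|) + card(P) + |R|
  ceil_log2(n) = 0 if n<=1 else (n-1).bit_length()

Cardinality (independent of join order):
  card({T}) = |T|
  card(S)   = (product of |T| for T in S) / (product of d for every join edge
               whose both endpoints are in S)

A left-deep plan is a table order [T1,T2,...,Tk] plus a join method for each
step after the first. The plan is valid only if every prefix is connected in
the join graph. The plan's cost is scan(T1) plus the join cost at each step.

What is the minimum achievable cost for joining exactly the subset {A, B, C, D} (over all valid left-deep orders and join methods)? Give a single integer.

13800

Selinger DP over subsets of {A,B,C,D}:
  {C}: scan cost=100, card=100
  {A}: scan cost=100, card=100
  {B}: scan cost=400, card=400
  {D}: scan cost=300, card=300
  {AC}: card=500; try (C,nl_idx)→1300, (C,hash)→1600, (A,hash)→1600, (C,merge)→1700, (A,merge)→1700, (C,nl)→10100 …(+1); best=1300 via (C,nl_idx)
  {AB}: card=800; try (A,hash)→2200, (B,merge)→4900, (A,merge)→5200, (B,hash)→7400, (B,nl)→40100, (A,nl)→40400; best=2200 via (A,hash)
  {BD}: card=20000; try (D,hash)→6200, (B,merge)→7300, (D,merge)→7400, (B,hash)→7800, (B,nl)→120300, (D,nl)→120400; best=6200 via (D,hash)
  {ABC}: card=4000; try (C,hash)→4400, (B,hash)→9000, (B,merge)→10300, (C,merge)→11800, (C,nl_idx)→11800, (C,nl)→82200 …(+1); best=4400 via (C,hash)
  {ABD}: card=40000; try (D,hash)→8400, (D,merge)→14000, (A,hash)→27600, (D,nl)→242200, (A,merge)→327000, (A,nl)→2006200; best=8400 via (D,hash)
  {ABCD}: card=200000; try (D,hash)→13800, (C,hash)→49800, (D,merge)→59400, (C,nl_idx)→488400, (C,merge)→689200, (D,nl)→1204400 …(+1); best=13800 via (D,hash)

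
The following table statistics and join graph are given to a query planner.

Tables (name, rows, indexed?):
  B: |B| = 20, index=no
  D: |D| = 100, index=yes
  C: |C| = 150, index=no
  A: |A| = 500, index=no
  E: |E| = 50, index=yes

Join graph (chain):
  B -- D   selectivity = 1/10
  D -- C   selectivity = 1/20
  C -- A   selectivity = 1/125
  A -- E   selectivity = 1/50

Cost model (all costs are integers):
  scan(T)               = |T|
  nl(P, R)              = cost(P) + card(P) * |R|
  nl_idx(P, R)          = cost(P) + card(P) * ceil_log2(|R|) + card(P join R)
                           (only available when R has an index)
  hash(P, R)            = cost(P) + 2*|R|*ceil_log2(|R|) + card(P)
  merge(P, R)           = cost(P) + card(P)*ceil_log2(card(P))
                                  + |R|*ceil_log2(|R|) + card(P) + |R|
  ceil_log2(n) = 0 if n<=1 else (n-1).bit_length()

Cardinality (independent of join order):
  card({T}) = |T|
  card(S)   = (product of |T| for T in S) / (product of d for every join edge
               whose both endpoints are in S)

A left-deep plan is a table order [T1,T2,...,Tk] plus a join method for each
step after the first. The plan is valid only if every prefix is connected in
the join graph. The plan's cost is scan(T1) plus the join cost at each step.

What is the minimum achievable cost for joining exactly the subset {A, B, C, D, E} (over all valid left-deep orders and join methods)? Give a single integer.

Selinger DP over subsets of {A,B,C,D,E}:
  {B}: scan cost=20, card=20
  {D}: scan cost=100, card=100
  {C}: scan cost=150, card=150
  {A}: scan cost=500, card=500
  {E}: scan cost=50, card=50
  {BD}: card=200; try (D,nl_idx)→360, (B,hash)→400, (D,merge)→940, (B,merge)→1020, (D,hash)→1440, (D,nl)→2020 …(+1); best=360 via (D,nl_idx)
  {CD}: card=750; try (D,hash)→1700, (D,nl_idx)→1950, (C,merge)→2250, (D,merge)→2300, (C,hash)→2600, (C,nl)→15100 …(+1); best=1700 via (D,hash)
  {AC}: card=600; try (C,hash)→3400, (A,merge)→6500, (C,merge)→6850, (A,hash)→9300, (A,nl)→75150, (C,nl)→75500; best=3400 via (C,hash)
  {AE}: card=500; try (E,hash)→1600, (E,nl_idx)→4000, (A,merge)→5400, (E,merge)→5850, (A,hash)→9100, (A,nl)→25050 …(+1); best=1600 via (E,hash)
  {BCD}: card=1500; try (B,hash)→2650, (C,hash)→2960, (C,merge)→3510, (B,merge)→10070, (B,nl)→16700, (C,nl)→30360; best=2650 via (B,hash)
  {ACD}: card=3000; try (D,hash)→5400, (D,nl_idx)→10600, (D,merge)→10800, (A,hash)→11450, (A,merge)→14950, (D,nl)→63400 …(+1); best=5400 via (D,hash)
  {ACE}: card=600; try (C,hash)→4500, (E,hash)→4600, (E,nl_idx)→7600, (C,merge)→7950, (E,merge)→10350, (E,nl)→33400 …(+1); best=4500 via (C,hash)
  {ABCD}: card=6000; try (B,hash)→8600, (A,hash)→13150, (A,merge)→25650, (B,merge)→44520, (B,nl)→65400, (A,nl)→752650; best=8600 via (B,hash)
  {ACDE}: card=3000; try (D,hash)→6500, (E,hash)→9000, (D,nl_idx)→11700, (D,merge)→11900, (E,nl_idx)→26400, (E,merge)→44750 …(+2); best=6500 via (D,hash)
  {ABCDE}: card=6000; try (B,hash)→9700, (E,hash)→15200, (B,merge)→45620, (E,nl_idx)→50600, (B,nl)→66500, (E,merge)→92950 …(+1); best=9700 via (B,hash)

9700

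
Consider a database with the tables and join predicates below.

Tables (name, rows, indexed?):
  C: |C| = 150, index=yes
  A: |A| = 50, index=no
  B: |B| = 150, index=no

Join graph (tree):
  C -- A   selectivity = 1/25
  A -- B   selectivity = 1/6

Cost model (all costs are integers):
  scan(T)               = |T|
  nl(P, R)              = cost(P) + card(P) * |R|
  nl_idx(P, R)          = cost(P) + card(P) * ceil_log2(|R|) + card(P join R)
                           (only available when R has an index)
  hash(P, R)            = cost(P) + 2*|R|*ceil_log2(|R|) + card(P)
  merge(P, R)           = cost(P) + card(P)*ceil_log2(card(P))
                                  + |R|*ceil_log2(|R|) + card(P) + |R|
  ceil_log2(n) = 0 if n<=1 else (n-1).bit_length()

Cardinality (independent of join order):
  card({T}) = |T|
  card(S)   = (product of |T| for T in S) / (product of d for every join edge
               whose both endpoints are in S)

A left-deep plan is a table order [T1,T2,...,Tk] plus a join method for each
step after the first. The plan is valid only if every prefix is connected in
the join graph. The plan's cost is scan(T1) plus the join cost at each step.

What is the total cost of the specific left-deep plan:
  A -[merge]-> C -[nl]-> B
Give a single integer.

step 1: scan A: cost=50, card=50
step 2: join C via merge
    card(P join C) = 50*150/(25) = 300
    cost = 50 + 50*6 + 150*8 + 50 + 150 = 1750
step 3: join B via nl
    card(P join B) = 300*150/(6) = 7500
    cost = 1750 + 300*150 = 46750

46750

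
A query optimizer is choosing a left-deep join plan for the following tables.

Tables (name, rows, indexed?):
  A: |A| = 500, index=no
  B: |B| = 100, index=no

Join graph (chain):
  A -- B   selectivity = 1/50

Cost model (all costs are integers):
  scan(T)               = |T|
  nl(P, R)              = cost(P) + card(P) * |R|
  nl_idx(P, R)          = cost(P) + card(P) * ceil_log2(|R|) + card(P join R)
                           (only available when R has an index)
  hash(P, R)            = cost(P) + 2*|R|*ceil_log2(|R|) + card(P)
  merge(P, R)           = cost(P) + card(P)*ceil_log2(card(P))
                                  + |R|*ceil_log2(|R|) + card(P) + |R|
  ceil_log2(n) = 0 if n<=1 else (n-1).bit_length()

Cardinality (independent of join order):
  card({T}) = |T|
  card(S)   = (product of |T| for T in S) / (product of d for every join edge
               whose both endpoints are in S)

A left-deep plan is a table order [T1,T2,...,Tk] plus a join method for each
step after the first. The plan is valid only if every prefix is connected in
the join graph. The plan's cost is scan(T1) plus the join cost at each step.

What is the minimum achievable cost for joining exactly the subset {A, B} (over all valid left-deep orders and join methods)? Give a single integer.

2400

Selinger DP over subsets of {A,B}:
  {A}: scan cost=500, card=500
  {B}: scan cost=100, card=100
  {AB}: card=1000; try (B,hash)→2400, (A,merge)→5900, (B,merge)→6300, (A,hash)→9200, (A,nl)→50100, (B,nl)→50500; best=2400 via (B,hash)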